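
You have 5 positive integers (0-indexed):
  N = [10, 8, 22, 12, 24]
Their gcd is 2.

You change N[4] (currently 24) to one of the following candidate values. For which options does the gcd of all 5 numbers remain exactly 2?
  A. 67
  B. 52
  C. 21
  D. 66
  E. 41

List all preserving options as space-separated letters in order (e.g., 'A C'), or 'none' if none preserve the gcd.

Old gcd = 2; gcd of others (without N[4]) = 2
New gcd for candidate v: gcd(2, v). Preserves old gcd iff gcd(2, v) = 2.
  Option A: v=67, gcd(2,67)=1 -> changes
  Option B: v=52, gcd(2,52)=2 -> preserves
  Option C: v=21, gcd(2,21)=1 -> changes
  Option D: v=66, gcd(2,66)=2 -> preserves
  Option E: v=41, gcd(2,41)=1 -> changes

Answer: B D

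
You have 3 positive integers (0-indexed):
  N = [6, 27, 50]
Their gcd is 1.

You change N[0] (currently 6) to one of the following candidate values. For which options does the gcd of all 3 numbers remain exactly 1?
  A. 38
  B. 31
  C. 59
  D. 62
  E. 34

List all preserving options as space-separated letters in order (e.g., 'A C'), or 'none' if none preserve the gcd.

Old gcd = 1; gcd of others (without N[0]) = 1
New gcd for candidate v: gcd(1, v). Preserves old gcd iff gcd(1, v) = 1.
  Option A: v=38, gcd(1,38)=1 -> preserves
  Option B: v=31, gcd(1,31)=1 -> preserves
  Option C: v=59, gcd(1,59)=1 -> preserves
  Option D: v=62, gcd(1,62)=1 -> preserves
  Option E: v=34, gcd(1,34)=1 -> preserves

Answer: A B C D E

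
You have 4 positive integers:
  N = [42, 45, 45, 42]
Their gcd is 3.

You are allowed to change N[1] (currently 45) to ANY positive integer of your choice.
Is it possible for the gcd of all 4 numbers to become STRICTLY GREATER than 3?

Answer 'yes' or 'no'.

Current gcd = 3
gcd of all OTHER numbers (without N[1]=45): gcd([42, 45, 42]) = 3
The new gcd after any change is gcd(3, new_value).
This can be at most 3.
Since 3 = old gcd 3, the gcd can only stay the same or decrease.

Answer: no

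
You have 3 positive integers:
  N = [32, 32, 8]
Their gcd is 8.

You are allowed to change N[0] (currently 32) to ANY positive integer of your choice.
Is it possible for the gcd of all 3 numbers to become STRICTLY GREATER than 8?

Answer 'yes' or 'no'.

Answer: no

Derivation:
Current gcd = 8
gcd of all OTHER numbers (without N[0]=32): gcd([32, 8]) = 8
The new gcd after any change is gcd(8, new_value).
This can be at most 8.
Since 8 = old gcd 8, the gcd can only stay the same or decrease.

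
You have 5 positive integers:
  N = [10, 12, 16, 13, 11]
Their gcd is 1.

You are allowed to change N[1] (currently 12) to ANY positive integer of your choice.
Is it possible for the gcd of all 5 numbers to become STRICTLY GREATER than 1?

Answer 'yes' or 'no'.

Answer: no

Derivation:
Current gcd = 1
gcd of all OTHER numbers (without N[1]=12): gcd([10, 16, 13, 11]) = 1
The new gcd after any change is gcd(1, new_value).
This can be at most 1.
Since 1 = old gcd 1, the gcd can only stay the same or decrease.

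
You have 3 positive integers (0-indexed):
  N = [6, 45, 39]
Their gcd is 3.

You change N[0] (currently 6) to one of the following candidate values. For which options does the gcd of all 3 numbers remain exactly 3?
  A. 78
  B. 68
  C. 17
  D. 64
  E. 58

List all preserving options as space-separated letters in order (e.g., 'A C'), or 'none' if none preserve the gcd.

Old gcd = 3; gcd of others (without N[0]) = 3
New gcd for candidate v: gcd(3, v). Preserves old gcd iff gcd(3, v) = 3.
  Option A: v=78, gcd(3,78)=3 -> preserves
  Option B: v=68, gcd(3,68)=1 -> changes
  Option C: v=17, gcd(3,17)=1 -> changes
  Option D: v=64, gcd(3,64)=1 -> changes
  Option E: v=58, gcd(3,58)=1 -> changes

Answer: A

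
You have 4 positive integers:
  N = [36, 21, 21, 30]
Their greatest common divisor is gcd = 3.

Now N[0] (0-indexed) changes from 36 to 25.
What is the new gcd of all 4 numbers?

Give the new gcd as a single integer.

Answer: 1

Derivation:
Numbers: [36, 21, 21, 30], gcd = 3
Change: index 0, 36 -> 25
gcd of the OTHER numbers (without index 0): gcd([21, 21, 30]) = 3
New gcd = gcd(g_others, new_val) = gcd(3, 25) = 1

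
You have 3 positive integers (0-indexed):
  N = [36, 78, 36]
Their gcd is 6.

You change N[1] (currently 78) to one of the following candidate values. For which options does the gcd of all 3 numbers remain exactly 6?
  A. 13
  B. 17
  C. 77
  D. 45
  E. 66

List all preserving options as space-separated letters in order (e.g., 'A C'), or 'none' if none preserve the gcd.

Answer: E

Derivation:
Old gcd = 6; gcd of others (without N[1]) = 36
New gcd for candidate v: gcd(36, v). Preserves old gcd iff gcd(36, v) = 6.
  Option A: v=13, gcd(36,13)=1 -> changes
  Option B: v=17, gcd(36,17)=1 -> changes
  Option C: v=77, gcd(36,77)=1 -> changes
  Option D: v=45, gcd(36,45)=9 -> changes
  Option E: v=66, gcd(36,66)=6 -> preserves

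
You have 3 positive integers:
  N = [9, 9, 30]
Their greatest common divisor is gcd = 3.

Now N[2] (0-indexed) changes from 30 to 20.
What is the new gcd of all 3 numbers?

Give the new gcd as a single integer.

Answer: 1

Derivation:
Numbers: [9, 9, 30], gcd = 3
Change: index 2, 30 -> 20
gcd of the OTHER numbers (without index 2): gcd([9, 9]) = 9
New gcd = gcd(g_others, new_val) = gcd(9, 20) = 1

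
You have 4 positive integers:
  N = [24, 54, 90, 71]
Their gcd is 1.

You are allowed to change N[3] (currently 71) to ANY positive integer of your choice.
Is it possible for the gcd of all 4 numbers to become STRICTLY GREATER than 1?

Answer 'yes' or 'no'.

Current gcd = 1
gcd of all OTHER numbers (without N[3]=71): gcd([24, 54, 90]) = 6
The new gcd after any change is gcd(6, new_value).
This can be at most 6.
Since 6 > old gcd 1, the gcd CAN increase (e.g., set N[3] = 6).

Answer: yes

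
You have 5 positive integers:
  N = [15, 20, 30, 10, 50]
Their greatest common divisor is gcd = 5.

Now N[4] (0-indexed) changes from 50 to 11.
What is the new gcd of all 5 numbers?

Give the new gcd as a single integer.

Numbers: [15, 20, 30, 10, 50], gcd = 5
Change: index 4, 50 -> 11
gcd of the OTHER numbers (without index 4): gcd([15, 20, 30, 10]) = 5
New gcd = gcd(g_others, new_val) = gcd(5, 11) = 1

Answer: 1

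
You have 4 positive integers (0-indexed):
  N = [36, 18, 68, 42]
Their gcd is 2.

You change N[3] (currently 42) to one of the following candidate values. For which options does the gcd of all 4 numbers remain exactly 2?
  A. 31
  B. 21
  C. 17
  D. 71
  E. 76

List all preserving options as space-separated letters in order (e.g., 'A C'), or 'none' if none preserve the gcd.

Answer: E

Derivation:
Old gcd = 2; gcd of others (without N[3]) = 2
New gcd for candidate v: gcd(2, v). Preserves old gcd iff gcd(2, v) = 2.
  Option A: v=31, gcd(2,31)=1 -> changes
  Option B: v=21, gcd(2,21)=1 -> changes
  Option C: v=17, gcd(2,17)=1 -> changes
  Option D: v=71, gcd(2,71)=1 -> changes
  Option E: v=76, gcd(2,76)=2 -> preserves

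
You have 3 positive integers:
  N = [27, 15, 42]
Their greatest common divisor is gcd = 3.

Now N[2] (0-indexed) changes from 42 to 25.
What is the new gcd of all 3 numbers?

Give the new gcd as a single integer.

Numbers: [27, 15, 42], gcd = 3
Change: index 2, 42 -> 25
gcd of the OTHER numbers (without index 2): gcd([27, 15]) = 3
New gcd = gcd(g_others, new_val) = gcd(3, 25) = 1

Answer: 1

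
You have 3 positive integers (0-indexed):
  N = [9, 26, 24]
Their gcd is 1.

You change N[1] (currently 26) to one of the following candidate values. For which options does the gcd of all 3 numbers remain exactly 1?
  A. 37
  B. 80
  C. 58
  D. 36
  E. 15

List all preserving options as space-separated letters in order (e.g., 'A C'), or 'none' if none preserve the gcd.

Answer: A B C

Derivation:
Old gcd = 1; gcd of others (without N[1]) = 3
New gcd for candidate v: gcd(3, v). Preserves old gcd iff gcd(3, v) = 1.
  Option A: v=37, gcd(3,37)=1 -> preserves
  Option B: v=80, gcd(3,80)=1 -> preserves
  Option C: v=58, gcd(3,58)=1 -> preserves
  Option D: v=36, gcd(3,36)=3 -> changes
  Option E: v=15, gcd(3,15)=3 -> changes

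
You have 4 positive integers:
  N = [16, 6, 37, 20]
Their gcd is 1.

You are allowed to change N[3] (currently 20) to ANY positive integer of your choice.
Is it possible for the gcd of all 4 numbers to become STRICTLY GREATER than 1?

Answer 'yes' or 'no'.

Current gcd = 1
gcd of all OTHER numbers (without N[3]=20): gcd([16, 6, 37]) = 1
The new gcd after any change is gcd(1, new_value).
This can be at most 1.
Since 1 = old gcd 1, the gcd can only stay the same or decrease.

Answer: no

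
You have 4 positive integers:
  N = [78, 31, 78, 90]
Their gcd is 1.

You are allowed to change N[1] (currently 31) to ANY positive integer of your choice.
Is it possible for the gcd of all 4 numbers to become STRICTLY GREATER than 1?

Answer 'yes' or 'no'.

Current gcd = 1
gcd of all OTHER numbers (without N[1]=31): gcd([78, 78, 90]) = 6
The new gcd after any change is gcd(6, new_value).
This can be at most 6.
Since 6 > old gcd 1, the gcd CAN increase (e.g., set N[1] = 6).

Answer: yes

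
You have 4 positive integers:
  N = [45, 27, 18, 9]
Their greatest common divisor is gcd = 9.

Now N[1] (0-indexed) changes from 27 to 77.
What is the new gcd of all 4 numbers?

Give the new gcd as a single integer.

Numbers: [45, 27, 18, 9], gcd = 9
Change: index 1, 27 -> 77
gcd of the OTHER numbers (without index 1): gcd([45, 18, 9]) = 9
New gcd = gcd(g_others, new_val) = gcd(9, 77) = 1

Answer: 1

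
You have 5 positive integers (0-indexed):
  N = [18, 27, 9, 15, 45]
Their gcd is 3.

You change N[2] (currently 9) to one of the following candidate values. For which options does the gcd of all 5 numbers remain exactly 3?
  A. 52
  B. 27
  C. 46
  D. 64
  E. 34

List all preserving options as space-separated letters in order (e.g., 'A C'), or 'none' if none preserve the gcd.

Answer: B

Derivation:
Old gcd = 3; gcd of others (without N[2]) = 3
New gcd for candidate v: gcd(3, v). Preserves old gcd iff gcd(3, v) = 3.
  Option A: v=52, gcd(3,52)=1 -> changes
  Option B: v=27, gcd(3,27)=3 -> preserves
  Option C: v=46, gcd(3,46)=1 -> changes
  Option D: v=64, gcd(3,64)=1 -> changes
  Option E: v=34, gcd(3,34)=1 -> changes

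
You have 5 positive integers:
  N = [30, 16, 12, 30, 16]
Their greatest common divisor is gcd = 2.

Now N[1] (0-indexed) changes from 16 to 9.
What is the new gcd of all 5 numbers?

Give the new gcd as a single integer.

Numbers: [30, 16, 12, 30, 16], gcd = 2
Change: index 1, 16 -> 9
gcd of the OTHER numbers (without index 1): gcd([30, 12, 30, 16]) = 2
New gcd = gcd(g_others, new_val) = gcd(2, 9) = 1

Answer: 1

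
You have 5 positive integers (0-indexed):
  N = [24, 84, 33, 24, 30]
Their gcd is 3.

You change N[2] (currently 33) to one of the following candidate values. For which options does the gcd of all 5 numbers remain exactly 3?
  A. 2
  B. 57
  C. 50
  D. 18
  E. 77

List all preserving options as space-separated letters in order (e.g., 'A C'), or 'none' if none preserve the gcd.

Answer: B

Derivation:
Old gcd = 3; gcd of others (without N[2]) = 6
New gcd for candidate v: gcd(6, v). Preserves old gcd iff gcd(6, v) = 3.
  Option A: v=2, gcd(6,2)=2 -> changes
  Option B: v=57, gcd(6,57)=3 -> preserves
  Option C: v=50, gcd(6,50)=2 -> changes
  Option D: v=18, gcd(6,18)=6 -> changes
  Option E: v=77, gcd(6,77)=1 -> changes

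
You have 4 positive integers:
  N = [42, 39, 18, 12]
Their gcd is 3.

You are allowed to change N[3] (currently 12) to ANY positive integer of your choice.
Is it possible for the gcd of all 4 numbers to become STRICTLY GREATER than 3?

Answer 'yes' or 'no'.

Answer: no

Derivation:
Current gcd = 3
gcd of all OTHER numbers (without N[3]=12): gcd([42, 39, 18]) = 3
The new gcd after any change is gcd(3, new_value).
This can be at most 3.
Since 3 = old gcd 3, the gcd can only stay the same or decrease.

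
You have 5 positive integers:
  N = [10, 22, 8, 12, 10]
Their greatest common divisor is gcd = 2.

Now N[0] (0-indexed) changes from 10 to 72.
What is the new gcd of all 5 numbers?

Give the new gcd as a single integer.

Numbers: [10, 22, 8, 12, 10], gcd = 2
Change: index 0, 10 -> 72
gcd of the OTHER numbers (without index 0): gcd([22, 8, 12, 10]) = 2
New gcd = gcd(g_others, new_val) = gcd(2, 72) = 2

Answer: 2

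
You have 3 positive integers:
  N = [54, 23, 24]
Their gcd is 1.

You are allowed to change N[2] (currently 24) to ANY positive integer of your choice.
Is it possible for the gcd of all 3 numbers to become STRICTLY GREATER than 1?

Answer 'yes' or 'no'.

Current gcd = 1
gcd of all OTHER numbers (without N[2]=24): gcd([54, 23]) = 1
The new gcd after any change is gcd(1, new_value).
This can be at most 1.
Since 1 = old gcd 1, the gcd can only stay the same or decrease.

Answer: no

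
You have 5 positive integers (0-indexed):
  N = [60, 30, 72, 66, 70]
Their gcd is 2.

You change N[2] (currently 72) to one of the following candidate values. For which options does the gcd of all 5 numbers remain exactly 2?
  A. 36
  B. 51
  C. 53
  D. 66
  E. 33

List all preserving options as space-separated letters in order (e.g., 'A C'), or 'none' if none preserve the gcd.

Old gcd = 2; gcd of others (without N[2]) = 2
New gcd for candidate v: gcd(2, v). Preserves old gcd iff gcd(2, v) = 2.
  Option A: v=36, gcd(2,36)=2 -> preserves
  Option B: v=51, gcd(2,51)=1 -> changes
  Option C: v=53, gcd(2,53)=1 -> changes
  Option D: v=66, gcd(2,66)=2 -> preserves
  Option E: v=33, gcd(2,33)=1 -> changes

Answer: A D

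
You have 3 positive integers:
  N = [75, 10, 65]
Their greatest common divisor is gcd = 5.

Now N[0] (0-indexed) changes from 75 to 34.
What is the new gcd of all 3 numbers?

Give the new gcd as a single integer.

Answer: 1

Derivation:
Numbers: [75, 10, 65], gcd = 5
Change: index 0, 75 -> 34
gcd of the OTHER numbers (without index 0): gcd([10, 65]) = 5
New gcd = gcd(g_others, new_val) = gcd(5, 34) = 1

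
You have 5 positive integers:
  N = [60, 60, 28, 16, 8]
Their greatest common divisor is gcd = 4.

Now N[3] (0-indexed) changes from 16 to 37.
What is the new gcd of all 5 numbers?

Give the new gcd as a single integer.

Numbers: [60, 60, 28, 16, 8], gcd = 4
Change: index 3, 16 -> 37
gcd of the OTHER numbers (without index 3): gcd([60, 60, 28, 8]) = 4
New gcd = gcd(g_others, new_val) = gcd(4, 37) = 1

Answer: 1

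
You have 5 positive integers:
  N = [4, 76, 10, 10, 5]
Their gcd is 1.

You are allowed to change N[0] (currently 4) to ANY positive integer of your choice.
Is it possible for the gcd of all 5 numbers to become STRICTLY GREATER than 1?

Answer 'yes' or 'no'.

Answer: no

Derivation:
Current gcd = 1
gcd of all OTHER numbers (without N[0]=4): gcd([76, 10, 10, 5]) = 1
The new gcd after any change is gcd(1, new_value).
This can be at most 1.
Since 1 = old gcd 1, the gcd can only stay the same or decrease.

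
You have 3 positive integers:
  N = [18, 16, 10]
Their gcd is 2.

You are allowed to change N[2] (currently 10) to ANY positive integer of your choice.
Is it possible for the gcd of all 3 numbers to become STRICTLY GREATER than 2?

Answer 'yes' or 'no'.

Current gcd = 2
gcd of all OTHER numbers (without N[2]=10): gcd([18, 16]) = 2
The new gcd after any change is gcd(2, new_value).
This can be at most 2.
Since 2 = old gcd 2, the gcd can only stay the same or decrease.

Answer: no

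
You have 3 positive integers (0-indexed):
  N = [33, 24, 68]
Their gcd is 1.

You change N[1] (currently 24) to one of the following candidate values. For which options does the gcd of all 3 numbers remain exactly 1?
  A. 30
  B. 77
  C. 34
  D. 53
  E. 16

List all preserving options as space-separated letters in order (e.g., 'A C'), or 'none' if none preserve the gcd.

Answer: A B C D E

Derivation:
Old gcd = 1; gcd of others (without N[1]) = 1
New gcd for candidate v: gcd(1, v). Preserves old gcd iff gcd(1, v) = 1.
  Option A: v=30, gcd(1,30)=1 -> preserves
  Option B: v=77, gcd(1,77)=1 -> preserves
  Option C: v=34, gcd(1,34)=1 -> preserves
  Option D: v=53, gcd(1,53)=1 -> preserves
  Option E: v=16, gcd(1,16)=1 -> preserves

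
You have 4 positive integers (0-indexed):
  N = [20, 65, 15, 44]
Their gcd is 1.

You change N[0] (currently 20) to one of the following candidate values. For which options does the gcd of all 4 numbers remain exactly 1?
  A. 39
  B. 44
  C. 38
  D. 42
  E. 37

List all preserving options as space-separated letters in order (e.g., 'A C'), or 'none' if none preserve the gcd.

Answer: A B C D E

Derivation:
Old gcd = 1; gcd of others (without N[0]) = 1
New gcd for candidate v: gcd(1, v). Preserves old gcd iff gcd(1, v) = 1.
  Option A: v=39, gcd(1,39)=1 -> preserves
  Option B: v=44, gcd(1,44)=1 -> preserves
  Option C: v=38, gcd(1,38)=1 -> preserves
  Option D: v=42, gcd(1,42)=1 -> preserves
  Option E: v=37, gcd(1,37)=1 -> preserves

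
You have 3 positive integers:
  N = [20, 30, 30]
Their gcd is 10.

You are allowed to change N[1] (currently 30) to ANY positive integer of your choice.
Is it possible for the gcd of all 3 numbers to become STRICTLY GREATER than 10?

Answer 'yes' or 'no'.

Current gcd = 10
gcd of all OTHER numbers (without N[1]=30): gcd([20, 30]) = 10
The new gcd after any change is gcd(10, new_value).
This can be at most 10.
Since 10 = old gcd 10, the gcd can only stay the same or decrease.

Answer: no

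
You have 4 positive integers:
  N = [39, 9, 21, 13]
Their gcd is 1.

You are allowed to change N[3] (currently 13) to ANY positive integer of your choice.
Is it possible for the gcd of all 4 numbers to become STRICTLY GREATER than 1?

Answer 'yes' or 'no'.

Current gcd = 1
gcd of all OTHER numbers (without N[3]=13): gcd([39, 9, 21]) = 3
The new gcd after any change is gcd(3, new_value).
This can be at most 3.
Since 3 > old gcd 1, the gcd CAN increase (e.g., set N[3] = 3).

Answer: yes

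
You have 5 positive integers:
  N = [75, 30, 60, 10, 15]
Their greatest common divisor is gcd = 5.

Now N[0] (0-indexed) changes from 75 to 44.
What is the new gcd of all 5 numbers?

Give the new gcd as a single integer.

Answer: 1

Derivation:
Numbers: [75, 30, 60, 10, 15], gcd = 5
Change: index 0, 75 -> 44
gcd of the OTHER numbers (without index 0): gcd([30, 60, 10, 15]) = 5
New gcd = gcd(g_others, new_val) = gcd(5, 44) = 1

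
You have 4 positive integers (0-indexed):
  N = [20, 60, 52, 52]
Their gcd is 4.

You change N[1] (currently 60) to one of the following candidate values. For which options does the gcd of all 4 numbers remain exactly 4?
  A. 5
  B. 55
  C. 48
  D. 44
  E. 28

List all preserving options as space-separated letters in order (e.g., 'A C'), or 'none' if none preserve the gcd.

Answer: C D E

Derivation:
Old gcd = 4; gcd of others (without N[1]) = 4
New gcd for candidate v: gcd(4, v). Preserves old gcd iff gcd(4, v) = 4.
  Option A: v=5, gcd(4,5)=1 -> changes
  Option B: v=55, gcd(4,55)=1 -> changes
  Option C: v=48, gcd(4,48)=4 -> preserves
  Option D: v=44, gcd(4,44)=4 -> preserves
  Option E: v=28, gcd(4,28)=4 -> preserves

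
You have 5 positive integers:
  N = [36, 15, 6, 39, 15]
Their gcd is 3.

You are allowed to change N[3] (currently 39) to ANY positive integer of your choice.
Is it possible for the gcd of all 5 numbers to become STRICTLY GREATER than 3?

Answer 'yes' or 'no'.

Answer: no

Derivation:
Current gcd = 3
gcd of all OTHER numbers (without N[3]=39): gcd([36, 15, 6, 15]) = 3
The new gcd after any change is gcd(3, new_value).
This can be at most 3.
Since 3 = old gcd 3, the gcd can only stay the same or decrease.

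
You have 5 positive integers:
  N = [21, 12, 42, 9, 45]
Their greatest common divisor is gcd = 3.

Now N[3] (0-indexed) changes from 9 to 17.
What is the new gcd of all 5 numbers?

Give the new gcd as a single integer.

Answer: 1

Derivation:
Numbers: [21, 12, 42, 9, 45], gcd = 3
Change: index 3, 9 -> 17
gcd of the OTHER numbers (without index 3): gcd([21, 12, 42, 45]) = 3
New gcd = gcd(g_others, new_val) = gcd(3, 17) = 1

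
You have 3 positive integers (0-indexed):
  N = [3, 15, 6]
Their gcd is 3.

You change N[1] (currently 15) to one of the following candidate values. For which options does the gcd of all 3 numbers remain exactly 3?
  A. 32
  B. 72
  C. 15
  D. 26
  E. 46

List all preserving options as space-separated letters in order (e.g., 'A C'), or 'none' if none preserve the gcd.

Old gcd = 3; gcd of others (without N[1]) = 3
New gcd for candidate v: gcd(3, v). Preserves old gcd iff gcd(3, v) = 3.
  Option A: v=32, gcd(3,32)=1 -> changes
  Option B: v=72, gcd(3,72)=3 -> preserves
  Option C: v=15, gcd(3,15)=3 -> preserves
  Option D: v=26, gcd(3,26)=1 -> changes
  Option E: v=46, gcd(3,46)=1 -> changes

Answer: B C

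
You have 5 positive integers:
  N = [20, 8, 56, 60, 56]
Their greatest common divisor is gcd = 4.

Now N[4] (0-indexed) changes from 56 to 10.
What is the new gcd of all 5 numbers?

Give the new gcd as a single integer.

Answer: 2

Derivation:
Numbers: [20, 8, 56, 60, 56], gcd = 4
Change: index 4, 56 -> 10
gcd of the OTHER numbers (without index 4): gcd([20, 8, 56, 60]) = 4
New gcd = gcd(g_others, new_val) = gcd(4, 10) = 2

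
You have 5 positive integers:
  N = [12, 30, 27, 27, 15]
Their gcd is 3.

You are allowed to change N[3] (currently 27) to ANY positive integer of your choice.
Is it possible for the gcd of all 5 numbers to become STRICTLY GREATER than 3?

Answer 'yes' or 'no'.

Answer: no

Derivation:
Current gcd = 3
gcd of all OTHER numbers (without N[3]=27): gcd([12, 30, 27, 15]) = 3
The new gcd after any change is gcd(3, new_value).
This can be at most 3.
Since 3 = old gcd 3, the gcd can only stay the same or decrease.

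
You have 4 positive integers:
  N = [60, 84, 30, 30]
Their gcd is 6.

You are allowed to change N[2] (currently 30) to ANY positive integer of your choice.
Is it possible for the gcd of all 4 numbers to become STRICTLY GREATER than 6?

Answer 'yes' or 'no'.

Current gcd = 6
gcd of all OTHER numbers (without N[2]=30): gcd([60, 84, 30]) = 6
The new gcd after any change is gcd(6, new_value).
This can be at most 6.
Since 6 = old gcd 6, the gcd can only stay the same or decrease.

Answer: no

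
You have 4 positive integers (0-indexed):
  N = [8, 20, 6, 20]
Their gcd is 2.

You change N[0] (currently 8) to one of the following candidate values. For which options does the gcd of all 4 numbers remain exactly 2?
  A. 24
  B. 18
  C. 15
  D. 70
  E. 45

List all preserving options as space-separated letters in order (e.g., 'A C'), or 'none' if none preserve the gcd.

Answer: A B D

Derivation:
Old gcd = 2; gcd of others (without N[0]) = 2
New gcd for candidate v: gcd(2, v). Preserves old gcd iff gcd(2, v) = 2.
  Option A: v=24, gcd(2,24)=2 -> preserves
  Option B: v=18, gcd(2,18)=2 -> preserves
  Option C: v=15, gcd(2,15)=1 -> changes
  Option D: v=70, gcd(2,70)=2 -> preserves
  Option E: v=45, gcd(2,45)=1 -> changes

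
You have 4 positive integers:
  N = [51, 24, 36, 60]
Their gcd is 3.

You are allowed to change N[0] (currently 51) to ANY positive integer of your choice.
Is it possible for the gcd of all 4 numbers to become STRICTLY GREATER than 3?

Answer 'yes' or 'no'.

Current gcd = 3
gcd of all OTHER numbers (without N[0]=51): gcd([24, 36, 60]) = 12
The new gcd after any change is gcd(12, new_value).
This can be at most 12.
Since 12 > old gcd 3, the gcd CAN increase (e.g., set N[0] = 12).

Answer: yes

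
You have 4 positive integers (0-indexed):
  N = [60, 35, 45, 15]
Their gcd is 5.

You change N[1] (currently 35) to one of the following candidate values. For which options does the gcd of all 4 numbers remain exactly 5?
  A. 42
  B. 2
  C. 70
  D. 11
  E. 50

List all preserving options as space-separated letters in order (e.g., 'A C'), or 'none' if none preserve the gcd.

Answer: C E

Derivation:
Old gcd = 5; gcd of others (without N[1]) = 15
New gcd for candidate v: gcd(15, v). Preserves old gcd iff gcd(15, v) = 5.
  Option A: v=42, gcd(15,42)=3 -> changes
  Option B: v=2, gcd(15,2)=1 -> changes
  Option C: v=70, gcd(15,70)=5 -> preserves
  Option D: v=11, gcd(15,11)=1 -> changes
  Option E: v=50, gcd(15,50)=5 -> preserves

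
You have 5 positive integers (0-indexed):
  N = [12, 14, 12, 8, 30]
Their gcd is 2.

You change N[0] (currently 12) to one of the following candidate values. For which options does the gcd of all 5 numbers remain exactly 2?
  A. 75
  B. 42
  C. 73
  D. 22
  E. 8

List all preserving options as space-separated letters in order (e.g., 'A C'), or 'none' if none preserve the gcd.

Answer: B D E

Derivation:
Old gcd = 2; gcd of others (without N[0]) = 2
New gcd for candidate v: gcd(2, v). Preserves old gcd iff gcd(2, v) = 2.
  Option A: v=75, gcd(2,75)=1 -> changes
  Option B: v=42, gcd(2,42)=2 -> preserves
  Option C: v=73, gcd(2,73)=1 -> changes
  Option D: v=22, gcd(2,22)=2 -> preserves
  Option E: v=8, gcd(2,8)=2 -> preserves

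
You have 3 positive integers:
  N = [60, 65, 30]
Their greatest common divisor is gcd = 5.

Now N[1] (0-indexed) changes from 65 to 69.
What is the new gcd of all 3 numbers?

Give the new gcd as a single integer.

Answer: 3

Derivation:
Numbers: [60, 65, 30], gcd = 5
Change: index 1, 65 -> 69
gcd of the OTHER numbers (without index 1): gcd([60, 30]) = 30
New gcd = gcd(g_others, new_val) = gcd(30, 69) = 3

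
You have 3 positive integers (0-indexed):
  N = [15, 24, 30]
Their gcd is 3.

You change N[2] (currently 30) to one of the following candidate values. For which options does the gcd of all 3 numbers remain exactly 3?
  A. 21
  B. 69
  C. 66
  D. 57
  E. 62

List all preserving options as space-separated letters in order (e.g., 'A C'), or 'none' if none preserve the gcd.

Answer: A B C D

Derivation:
Old gcd = 3; gcd of others (without N[2]) = 3
New gcd for candidate v: gcd(3, v). Preserves old gcd iff gcd(3, v) = 3.
  Option A: v=21, gcd(3,21)=3 -> preserves
  Option B: v=69, gcd(3,69)=3 -> preserves
  Option C: v=66, gcd(3,66)=3 -> preserves
  Option D: v=57, gcd(3,57)=3 -> preserves
  Option E: v=62, gcd(3,62)=1 -> changes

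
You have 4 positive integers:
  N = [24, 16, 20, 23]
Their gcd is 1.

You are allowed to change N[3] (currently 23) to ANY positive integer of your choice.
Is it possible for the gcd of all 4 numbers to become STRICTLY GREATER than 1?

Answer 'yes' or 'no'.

Current gcd = 1
gcd of all OTHER numbers (without N[3]=23): gcd([24, 16, 20]) = 4
The new gcd after any change is gcd(4, new_value).
This can be at most 4.
Since 4 > old gcd 1, the gcd CAN increase (e.g., set N[3] = 4).

Answer: yes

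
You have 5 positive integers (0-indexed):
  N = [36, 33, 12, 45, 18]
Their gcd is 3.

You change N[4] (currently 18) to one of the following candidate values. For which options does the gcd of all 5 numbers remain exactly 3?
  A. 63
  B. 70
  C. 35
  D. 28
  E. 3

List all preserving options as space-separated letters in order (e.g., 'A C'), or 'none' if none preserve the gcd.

Answer: A E

Derivation:
Old gcd = 3; gcd of others (without N[4]) = 3
New gcd for candidate v: gcd(3, v). Preserves old gcd iff gcd(3, v) = 3.
  Option A: v=63, gcd(3,63)=3 -> preserves
  Option B: v=70, gcd(3,70)=1 -> changes
  Option C: v=35, gcd(3,35)=1 -> changes
  Option D: v=28, gcd(3,28)=1 -> changes
  Option E: v=3, gcd(3,3)=3 -> preserves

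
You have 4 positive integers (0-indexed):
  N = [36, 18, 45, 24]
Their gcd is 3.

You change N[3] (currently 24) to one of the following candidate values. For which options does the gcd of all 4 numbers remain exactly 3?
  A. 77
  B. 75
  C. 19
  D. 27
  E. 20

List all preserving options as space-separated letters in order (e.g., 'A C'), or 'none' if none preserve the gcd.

Answer: B

Derivation:
Old gcd = 3; gcd of others (without N[3]) = 9
New gcd for candidate v: gcd(9, v). Preserves old gcd iff gcd(9, v) = 3.
  Option A: v=77, gcd(9,77)=1 -> changes
  Option B: v=75, gcd(9,75)=3 -> preserves
  Option C: v=19, gcd(9,19)=1 -> changes
  Option D: v=27, gcd(9,27)=9 -> changes
  Option E: v=20, gcd(9,20)=1 -> changes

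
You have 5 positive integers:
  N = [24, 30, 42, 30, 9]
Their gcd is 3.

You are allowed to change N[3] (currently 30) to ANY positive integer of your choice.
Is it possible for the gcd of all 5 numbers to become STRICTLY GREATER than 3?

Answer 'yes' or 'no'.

Current gcd = 3
gcd of all OTHER numbers (without N[3]=30): gcd([24, 30, 42, 9]) = 3
The new gcd after any change is gcd(3, new_value).
This can be at most 3.
Since 3 = old gcd 3, the gcd can only stay the same or decrease.

Answer: no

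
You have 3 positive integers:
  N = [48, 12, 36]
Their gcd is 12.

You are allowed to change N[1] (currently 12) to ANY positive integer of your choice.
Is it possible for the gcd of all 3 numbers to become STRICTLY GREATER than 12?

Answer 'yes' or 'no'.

Answer: no

Derivation:
Current gcd = 12
gcd of all OTHER numbers (without N[1]=12): gcd([48, 36]) = 12
The new gcd after any change is gcd(12, new_value).
This can be at most 12.
Since 12 = old gcd 12, the gcd can only stay the same or decrease.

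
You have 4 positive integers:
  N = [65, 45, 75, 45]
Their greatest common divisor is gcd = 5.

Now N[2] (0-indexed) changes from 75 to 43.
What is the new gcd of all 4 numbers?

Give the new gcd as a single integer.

Answer: 1

Derivation:
Numbers: [65, 45, 75, 45], gcd = 5
Change: index 2, 75 -> 43
gcd of the OTHER numbers (without index 2): gcd([65, 45, 45]) = 5
New gcd = gcd(g_others, new_val) = gcd(5, 43) = 1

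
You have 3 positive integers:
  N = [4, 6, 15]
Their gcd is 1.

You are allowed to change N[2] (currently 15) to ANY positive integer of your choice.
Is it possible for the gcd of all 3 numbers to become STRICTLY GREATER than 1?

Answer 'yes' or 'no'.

Answer: yes

Derivation:
Current gcd = 1
gcd of all OTHER numbers (without N[2]=15): gcd([4, 6]) = 2
The new gcd after any change is gcd(2, new_value).
This can be at most 2.
Since 2 > old gcd 1, the gcd CAN increase (e.g., set N[2] = 2).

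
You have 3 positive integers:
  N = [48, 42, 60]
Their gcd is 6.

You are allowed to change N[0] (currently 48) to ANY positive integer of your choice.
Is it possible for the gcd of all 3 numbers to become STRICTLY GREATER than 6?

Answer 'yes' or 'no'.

Answer: no

Derivation:
Current gcd = 6
gcd of all OTHER numbers (without N[0]=48): gcd([42, 60]) = 6
The new gcd after any change is gcd(6, new_value).
This can be at most 6.
Since 6 = old gcd 6, the gcd can only stay the same or decrease.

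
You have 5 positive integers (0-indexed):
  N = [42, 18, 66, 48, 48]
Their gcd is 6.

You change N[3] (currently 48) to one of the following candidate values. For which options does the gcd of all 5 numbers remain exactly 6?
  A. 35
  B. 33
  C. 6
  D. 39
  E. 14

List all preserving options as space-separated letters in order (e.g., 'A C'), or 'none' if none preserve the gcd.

Old gcd = 6; gcd of others (without N[3]) = 6
New gcd for candidate v: gcd(6, v). Preserves old gcd iff gcd(6, v) = 6.
  Option A: v=35, gcd(6,35)=1 -> changes
  Option B: v=33, gcd(6,33)=3 -> changes
  Option C: v=6, gcd(6,6)=6 -> preserves
  Option D: v=39, gcd(6,39)=3 -> changes
  Option E: v=14, gcd(6,14)=2 -> changes

Answer: C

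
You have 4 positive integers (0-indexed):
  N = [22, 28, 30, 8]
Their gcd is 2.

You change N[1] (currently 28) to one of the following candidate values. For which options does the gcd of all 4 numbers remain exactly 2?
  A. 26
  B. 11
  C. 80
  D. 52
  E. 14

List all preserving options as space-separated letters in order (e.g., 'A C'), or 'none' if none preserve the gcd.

Old gcd = 2; gcd of others (without N[1]) = 2
New gcd for candidate v: gcd(2, v). Preserves old gcd iff gcd(2, v) = 2.
  Option A: v=26, gcd(2,26)=2 -> preserves
  Option B: v=11, gcd(2,11)=1 -> changes
  Option C: v=80, gcd(2,80)=2 -> preserves
  Option D: v=52, gcd(2,52)=2 -> preserves
  Option E: v=14, gcd(2,14)=2 -> preserves

Answer: A C D E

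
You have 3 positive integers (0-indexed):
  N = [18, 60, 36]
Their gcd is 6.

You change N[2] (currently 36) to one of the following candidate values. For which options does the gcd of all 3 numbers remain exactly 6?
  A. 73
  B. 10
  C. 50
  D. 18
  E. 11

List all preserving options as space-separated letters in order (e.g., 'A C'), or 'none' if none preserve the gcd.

Old gcd = 6; gcd of others (without N[2]) = 6
New gcd for candidate v: gcd(6, v). Preserves old gcd iff gcd(6, v) = 6.
  Option A: v=73, gcd(6,73)=1 -> changes
  Option B: v=10, gcd(6,10)=2 -> changes
  Option C: v=50, gcd(6,50)=2 -> changes
  Option D: v=18, gcd(6,18)=6 -> preserves
  Option E: v=11, gcd(6,11)=1 -> changes

Answer: D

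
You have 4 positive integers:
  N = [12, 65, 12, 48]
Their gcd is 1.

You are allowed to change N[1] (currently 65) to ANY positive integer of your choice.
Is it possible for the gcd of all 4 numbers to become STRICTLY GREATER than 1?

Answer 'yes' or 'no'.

Current gcd = 1
gcd of all OTHER numbers (without N[1]=65): gcd([12, 12, 48]) = 12
The new gcd after any change is gcd(12, new_value).
This can be at most 12.
Since 12 > old gcd 1, the gcd CAN increase (e.g., set N[1] = 12).

Answer: yes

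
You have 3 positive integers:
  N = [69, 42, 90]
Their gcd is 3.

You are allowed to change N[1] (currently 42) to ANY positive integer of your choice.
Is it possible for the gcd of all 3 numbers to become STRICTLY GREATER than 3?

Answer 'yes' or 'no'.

Answer: no

Derivation:
Current gcd = 3
gcd of all OTHER numbers (without N[1]=42): gcd([69, 90]) = 3
The new gcd after any change is gcd(3, new_value).
This can be at most 3.
Since 3 = old gcd 3, the gcd can only stay the same or decrease.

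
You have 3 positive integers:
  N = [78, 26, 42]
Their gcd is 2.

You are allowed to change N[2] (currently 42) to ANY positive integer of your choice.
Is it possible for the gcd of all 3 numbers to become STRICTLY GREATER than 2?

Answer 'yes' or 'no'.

Answer: yes

Derivation:
Current gcd = 2
gcd of all OTHER numbers (without N[2]=42): gcd([78, 26]) = 26
The new gcd after any change is gcd(26, new_value).
This can be at most 26.
Since 26 > old gcd 2, the gcd CAN increase (e.g., set N[2] = 26).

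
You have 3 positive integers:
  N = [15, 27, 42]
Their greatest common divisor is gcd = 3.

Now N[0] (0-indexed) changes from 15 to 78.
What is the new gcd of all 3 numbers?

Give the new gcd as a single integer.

Answer: 3

Derivation:
Numbers: [15, 27, 42], gcd = 3
Change: index 0, 15 -> 78
gcd of the OTHER numbers (without index 0): gcd([27, 42]) = 3
New gcd = gcd(g_others, new_val) = gcd(3, 78) = 3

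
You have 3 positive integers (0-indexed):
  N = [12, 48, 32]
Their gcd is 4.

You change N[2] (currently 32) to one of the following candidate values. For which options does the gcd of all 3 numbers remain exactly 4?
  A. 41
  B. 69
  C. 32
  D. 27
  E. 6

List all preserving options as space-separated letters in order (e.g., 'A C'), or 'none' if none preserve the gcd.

Old gcd = 4; gcd of others (without N[2]) = 12
New gcd for candidate v: gcd(12, v). Preserves old gcd iff gcd(12, v) = 4.
  Option A: v=41, gcd(12,41)=1 -> changes
  Option B: v=69, gcd(12,69)=3 -> changes
  Option C: v=32, gcd(12,32)=4 -> preserves
  Option D: v=27, gcd(12,27)=3 -> changes
  Option E: v=6, gcd(12,6)=6 -> changes

Answer: C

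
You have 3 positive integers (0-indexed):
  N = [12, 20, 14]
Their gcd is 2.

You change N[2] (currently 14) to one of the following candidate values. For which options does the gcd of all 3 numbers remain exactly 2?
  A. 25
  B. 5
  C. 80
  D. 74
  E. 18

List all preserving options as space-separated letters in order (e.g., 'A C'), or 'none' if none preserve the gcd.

Answer: D E

Derivation:
Old gcd = 2; gcd of others (without N[2]) = 4
New gcd for candidate v: gcd(4, v). Preserves old gcd iff gcd(4, v) = 2.
  Option A: v=25, gcd(4,25)=1 -> changes
  Option B: v=5, gcd(4,5)=1 -> changes
  Option C: v=80, gcd(4,80)=4 -> changes
  Option D: v=74, gcd(4,74)=2 -> preserves
  Option E: v=18, gcd(4,18)=2 -> preserves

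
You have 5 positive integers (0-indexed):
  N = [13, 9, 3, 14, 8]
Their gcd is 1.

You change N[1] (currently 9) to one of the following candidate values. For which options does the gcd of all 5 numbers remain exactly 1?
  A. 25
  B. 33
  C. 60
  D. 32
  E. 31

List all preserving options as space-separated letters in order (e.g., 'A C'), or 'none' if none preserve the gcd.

Answer: A B C D E

Derivation:
Old gcd = 1; gcd of others (without N[1]) = 1
New gcd for candidate v: gcd(1, v). Preserves old gcd iff gcd(1, v) = 1.
  Option A: v=25, gcd(1,25)=1 -> preserves
  Option B: v=33, gcd(1,33)=1 -> preserves
  Option C: v=60, gcd(1,60)=1 -> preserves
  Option D: v=32, gcd(1,32)=1 -> preserves
  Option E: v=31, gcd(1,31)=1 -> preserves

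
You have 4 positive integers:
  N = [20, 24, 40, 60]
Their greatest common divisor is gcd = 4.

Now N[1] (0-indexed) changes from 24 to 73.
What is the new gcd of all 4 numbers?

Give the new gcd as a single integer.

Answer: 1

Derivation:
Numbers: [20, 24, 40, 60], gcd = 4
Change: index 1, 24 -> 73
gcd of the OTHER numbers (without index 1): gcd([20, 40, 60]) = 20
New gcd = gcd(g_others, new_val) = gcd(20, 73) = 1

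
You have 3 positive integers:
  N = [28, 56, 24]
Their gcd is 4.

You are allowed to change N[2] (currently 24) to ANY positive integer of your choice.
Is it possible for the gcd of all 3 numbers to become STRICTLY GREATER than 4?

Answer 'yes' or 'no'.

Current gcd = 4
gcd of all OTHER numbers (without N[2]=24): gcd([28, 56]) = 28
The new gcd after any change is gcd(28, new_value).
This can be at most 28.
Since 28 > old gcd 4, the gcd CAN increase (e.g., set N[2] = 28).

Answer: yes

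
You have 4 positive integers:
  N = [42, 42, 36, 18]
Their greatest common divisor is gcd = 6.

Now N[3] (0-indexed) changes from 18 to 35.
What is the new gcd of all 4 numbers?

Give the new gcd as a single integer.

Answer: 1

Derivation:
Numbers: [42, 42, 36, 18], gcd = 6
Change: index 3, 18 -> 35
gcd of the OTHER numbers (without index 3): gcd([42, 42, 36]) = 6
New gcd = gcd(g_others, new_val) = gcd(6, 35) = 1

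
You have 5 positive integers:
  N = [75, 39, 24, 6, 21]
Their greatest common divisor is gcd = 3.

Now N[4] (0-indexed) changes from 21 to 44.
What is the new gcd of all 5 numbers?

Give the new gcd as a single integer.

Numbers: [75, 39, 24, 6, 21], gcd = 3
Change: index 4, 21 -> 44
gcd of the OTHER numbers (without index 4): gcd([75, 39, 24, 6]) = 3
New gcd = gcd(g_others, new_val) = gcd(3, 44) = 1

Answer: 1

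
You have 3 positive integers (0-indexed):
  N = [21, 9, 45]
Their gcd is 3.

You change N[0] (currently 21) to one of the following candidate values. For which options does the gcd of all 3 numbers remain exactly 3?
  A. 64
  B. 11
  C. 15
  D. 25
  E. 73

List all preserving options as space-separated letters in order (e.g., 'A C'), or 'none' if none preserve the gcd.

Old gcd = 3; gcd of others (without N[0]) = 9
New gcd for candidate v: gcd(9, v). Preserves old gcd iff gcd(9, v) = 3.
  Option A: v=64, gcd(9,64)=1 -> changes
  Option B: v=11, gcd(9,11)=1 -> changes
  Option C: v=15, gcd(9,15)=3 -> preserves
  Option D: v=25, gcd(9,25)=1 -> changes
  Option E: v=73, gcd(9,73)=1 -> changes

Answer: C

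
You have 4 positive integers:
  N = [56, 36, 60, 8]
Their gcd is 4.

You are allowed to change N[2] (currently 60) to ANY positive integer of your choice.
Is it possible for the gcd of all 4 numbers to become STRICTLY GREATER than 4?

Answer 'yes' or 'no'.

Current gcd = 4
gcd of all OTHER numbers (without N[2]=60): gcd([56, 36, 8]) = 4
The new gcd after any change is gcd(4, new_value).
This can be at most 4.
Since 4 = old gcd 4, the gcd can only stay the same or decrease.

Answer: no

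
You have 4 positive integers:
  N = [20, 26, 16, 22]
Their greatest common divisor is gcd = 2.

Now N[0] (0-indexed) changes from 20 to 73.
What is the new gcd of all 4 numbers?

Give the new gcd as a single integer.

Answer: 1

Derivation:
Numbers: [20, 26, 16, 22], gcd = 2
Change: index 0, 20 -> 73
gcd of the OTHER numbers (without index 0): gcd([26, 16, 22]) = 2
New gcd = gcd(g_others, new_val) = gcd(2, 73) = 1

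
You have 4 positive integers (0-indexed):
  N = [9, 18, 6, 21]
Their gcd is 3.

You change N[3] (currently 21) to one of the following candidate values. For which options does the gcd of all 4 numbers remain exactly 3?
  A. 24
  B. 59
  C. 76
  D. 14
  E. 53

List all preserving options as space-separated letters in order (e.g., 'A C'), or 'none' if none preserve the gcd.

Answer: A

Derivation:
Old gcd = 3; gcd of others (without N[3]) = 3
New gcd for candidate v: gcd(3, v). Preserves old gcd iff gcd(3, v) = 3.
  Option A: v=24, gcd(3,24)=3 -> preserves
  Option B: v=59, gcd(3,59)=1 -> changes
  Option C: v=76, gcd(3,76)=1 -> changes
  Option D: v=14, gcd(3,14)=1 -> changes
  Option E: v=53, gcd(3,53)=1 -> changes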